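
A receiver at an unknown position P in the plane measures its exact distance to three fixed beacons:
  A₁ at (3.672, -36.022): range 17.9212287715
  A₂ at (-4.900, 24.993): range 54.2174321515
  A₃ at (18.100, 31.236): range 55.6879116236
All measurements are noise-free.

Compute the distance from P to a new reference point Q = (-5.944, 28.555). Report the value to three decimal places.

eq1: (x − 3.672)² + (y + 36.022)² = 17.9212287715²
eq2: (x + 4.900)² + (y − 24.993)² = 54.2174321515²
eq3: (x − 18.100)² + (y − 31.236)² = 55.6879116236²
eq1−eq3, eq1−eq2 (x²,y² cancel):
  28.856·x + 134.516·y = -2787.743432
  -17.144·x + 122.030·y = -3280.767527
det = 28.856·122.030 − 134.516·-17.144 = 5827.439984
x = (-2787.743432·122.030 − 134.516·-3280.767527) / 5827.439984 = 17.353657
y = (28.856·-3280.767527 − -2787.743432·-17.144) / 5827.439984 = -24.446910
|P − Q| = √((17.353657 − -5.944)² + (-24.446910 − 28.555)²) = 57.896315

57.896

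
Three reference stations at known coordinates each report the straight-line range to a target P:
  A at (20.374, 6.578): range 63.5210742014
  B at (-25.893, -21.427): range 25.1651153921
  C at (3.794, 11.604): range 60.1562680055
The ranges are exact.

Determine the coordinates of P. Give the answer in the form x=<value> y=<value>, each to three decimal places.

x=-16.834 y=-44.905

eq1: (x − 20.374)² + (y − 6.578)² = 63.5210742014²
eq2: (x + 25.893)² + (y + 21.427)² = 25.1651153921²
eq3: (x − 3.794)² + (y − 11.604)² = 60.1562680055²
eq3−eq2, eq3−eq1 (x²,y² cancel):
  -59.374·x − 66.062·y = 3966.010074
  33.160·x − 10.052·y = -106.827579
det = -59.374·-10.052 − -66.062·33.160 = 2787.443368
x = (3966.010074·-10.052 − -66.062·-106.827579) / 2787.443368 = -16.833912
y = (-59.374·-106.827579 − 3966.010074·33.160) / 2787.443368 = -44.904989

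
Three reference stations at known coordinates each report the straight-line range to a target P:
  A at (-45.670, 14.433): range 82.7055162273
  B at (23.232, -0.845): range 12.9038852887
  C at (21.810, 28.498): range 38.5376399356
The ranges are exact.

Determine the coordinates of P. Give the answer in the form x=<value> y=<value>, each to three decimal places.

eq1: (x + 45.670)² + (y − 14.433)² = 82.7055162273²
eq2: (x − 23.232)² + (y + 0.845)² = 12.9038852887²
eq3: (x − 21.810)² + (y − 28.498)² = 38.5376399356²
eq3−eq1, eq3−eq2 (x²,y² cancel):
  -134.960·x − 28.130·y = -4348.804438
  2.844·x − 58.686·y = 571.267181
det = -134.960·-58.686 − -28.130·2.844 = 8000.264280
x = (-4348.804438·-58.686 − -28.130·571.267181) / 8000.264280 = 33.909340
y = (-134.960·571.267181 − -4348.804438·2.844) / 8000.264280 = -8.091010

x=33.909 y=-8.091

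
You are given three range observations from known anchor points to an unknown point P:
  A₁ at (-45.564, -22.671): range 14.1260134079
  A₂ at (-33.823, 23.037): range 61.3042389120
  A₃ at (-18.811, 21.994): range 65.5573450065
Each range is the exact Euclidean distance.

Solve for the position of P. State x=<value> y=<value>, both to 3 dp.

x=-48.389 y=-36.512

eq1: (x + 45.564)² + (y + 22.671)² = 14.1260134079²
eq2: (x + 33.823)² + (y − 23.037)² = 61.3042389120²
eq3: (x + 18.811)² + (y − 21.994)² = 65.5573450065²
eq3−eq2, eq3−eq1 (x²,y² cancel):
  -30.024·x + 2.086·y = 1376.664717
  -53.506·x − 89.330·y = 5850.683809
det = -30.024·-89.330 − 2.086·-53.506 = 2793.657436
x = (1376.664717·-89.330 − 2.086·5850.683809) / 2793.657436 = -48.388891
y = (-30.024·5850.683809 − 1376.664717·-53.506) / 2793.657436 = -36.511674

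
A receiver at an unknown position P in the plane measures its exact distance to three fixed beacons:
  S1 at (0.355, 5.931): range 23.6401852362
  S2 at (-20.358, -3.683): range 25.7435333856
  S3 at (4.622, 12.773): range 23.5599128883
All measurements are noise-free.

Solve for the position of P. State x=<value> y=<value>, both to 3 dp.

x=-17.117 y=21.856

eq1: (x − 0.355)² + (y − 5.931)² = 23.6401852362²
eq2: (x + 20.358)² + (y + 3.683)² = 25.7435333856²
eq3: (x − 4.622)² + (y − 12.773)² = 23.5599128883²
eq1−eq2, eq1−eq3 (x²,y² cancel):
  -41.426·x − 19.228·y = 288.838714
  8.534·x + 13.684·y = 152.998490
det = -41.426·13.684 − -19.228·8.534 = -402.781632
x = (288.838714·13.684 − -19.228·152.998490) / -402.781632 = -17.116778
y = (-41.426·152.998490 − 288.838714·8.534) / -402.781632 = 21.855676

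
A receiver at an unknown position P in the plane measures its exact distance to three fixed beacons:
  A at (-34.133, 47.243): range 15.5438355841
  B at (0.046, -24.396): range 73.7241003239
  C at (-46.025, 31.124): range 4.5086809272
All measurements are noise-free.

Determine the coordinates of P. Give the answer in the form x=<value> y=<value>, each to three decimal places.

x=-43.670 y=34.969

eq1: (x + 34.133)² + (y − 47.243)² = 15.5438355841²
eq2: (x − 0.046)² + (y + 24.396)² = 73.7241003239²
eq3: (x + 46.025)² + (y − 31.124)² = 4.5086809272²
eq3−eq1, eq3−eq2 (x²,y² cancel):
  23.784·x + 32.238·y = 88.676116
  92.142·x − 111.040·y = -7906.751834
det = 23.784·-111.040 − 32.238·92.142 = -5611.449156
x = (88.676116·-111.040 − 32.238·-7906.751834) / -5611.449156 = -43.669873
y = (23.784·-7906.751834 − 88.676116·92.142) / -5611.449156 = 34.968682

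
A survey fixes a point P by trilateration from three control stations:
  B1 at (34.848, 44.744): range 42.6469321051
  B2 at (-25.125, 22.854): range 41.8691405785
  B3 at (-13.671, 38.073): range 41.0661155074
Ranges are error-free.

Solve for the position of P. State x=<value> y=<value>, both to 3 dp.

eq1: (x − 34.848)² + (y − 44.744)² = 42.6469321051²
eq2: (x + 25.125)² + (y − 22.854)² = 41.8691405785²
eq3: (x + 13.671)² + (y − 38.073)² = 41.0661155074²
eq2−eq1, eq2−eq3 (x²,y² cancel):
  119.946·x + 43.780·y = 1997.101814
  22.908·x + 30.438·y = 549.477719
det = 119.946·30.438 − 43.780·22.908 = 2648.004108
x = (1997.101814·30.438 − 43.780·549.477719) / 2648.004108 = 13.871448
y = (119.946·549.477719 − 1997.101814·22.908) / 2648.004108 = 7.612543

x=13.871 y=7.613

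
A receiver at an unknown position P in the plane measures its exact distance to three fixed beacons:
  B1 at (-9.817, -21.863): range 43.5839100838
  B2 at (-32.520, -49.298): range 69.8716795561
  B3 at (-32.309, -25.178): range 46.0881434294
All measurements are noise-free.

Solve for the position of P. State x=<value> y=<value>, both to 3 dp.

eq1: (x + 9.817)² + (y + 21.863)² = 43.5839100838²
eq2: (x + 32.520)² + (y + 49.298)² = 69.8716795561²
eq3: (x + 32.309)² + (y + 25.178)² = 46.0881434294²
eq1−eq3, eq1−eq2 (x²,y² cancel):
  -44.984·x − 6.630·y = 878.879160
  -45.406·x − 54.870·y = -69.015440
det = -44.984·-54.870 − -6.630·-45.406 = 2167.230300
x = (878.879160·-54.870 − -6.630·-69.015440) / 2167.230300 = -22.462621
y = (-44.984·-69.015440 − 878.879160·-45.406) / 2167.230300 = 19.846058

x=-22.463 y=19.846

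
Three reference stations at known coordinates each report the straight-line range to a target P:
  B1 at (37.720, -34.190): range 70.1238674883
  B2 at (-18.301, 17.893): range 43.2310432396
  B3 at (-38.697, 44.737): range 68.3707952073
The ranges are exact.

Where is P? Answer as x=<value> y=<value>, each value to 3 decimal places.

eq1: (x − 37.720)² + (y + 34.190)² = 70.1238674883²
eq2: (x + 18.301)² + (y − 17.893)² = 43.2310432396²
eq3: (x + 38.697)² + (y − 44.737)² = 68.3707952073²
eq1−eq3, eq1−eq2 (x²,y² cancel):
  -152.834·x + 157.854·y = 1149.893632
  -112.042·x + 104.166·y = 1111.765242
det = -152.834·104.166 − 157.854·-112.042 = 1766.171424
x = (1149.893632·104.166 − 157.854·1111.765242) / 1766.171424 = -31.546638
y = (-152.834·1111.765242 − 1149.893632·-112.042) / 1766.171424 = -23.258867

x=-31.547 y=-23.259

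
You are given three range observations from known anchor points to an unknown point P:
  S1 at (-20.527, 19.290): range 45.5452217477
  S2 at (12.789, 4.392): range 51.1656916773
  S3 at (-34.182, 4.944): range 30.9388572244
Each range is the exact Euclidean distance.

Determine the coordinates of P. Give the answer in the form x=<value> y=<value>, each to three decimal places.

eq1: (x + 20.527)² + (y − 19.290)² = 45.5452217477²
eq2: (x − 12.789)² + (y − 4.392)² = 51.1656916773²
eq3: (x + 34.182)² + (y − 4.944)² = 30.9388572244²
eq2−eq1, eq2−eq3 (x²,y² cancel):
  -66.632·x + 29.796·y = 1154.174425
  -93.942·x + 1.104·y = 2670.719193
det = -66.632·1.104 − 29.796·-93.942 = 2725.534104
x = (1154.174425·1.104 − 29.796·2670.719193) / 2725.534104 = -28.729246
y = (-66.632·2670.719193 − 1154.174425·-93.942) / 2725.534104 = -25.510562

x=-28.729 y=-25.511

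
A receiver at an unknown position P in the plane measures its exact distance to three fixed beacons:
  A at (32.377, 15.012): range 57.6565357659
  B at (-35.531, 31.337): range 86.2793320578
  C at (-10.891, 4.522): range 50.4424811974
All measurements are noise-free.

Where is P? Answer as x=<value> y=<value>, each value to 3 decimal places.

x=13.683 y=-39.530

eq1: (x − 32.377)² + (y − 15.012)² = 57.6565357659²
eq2: (x + 35.531)² + (y − 31.337)² = 86.2793320578²
eq3: (x + 10.891)² + (y − 4.522)² = 50.4424811974²
eq3−eq2, eq3−eq1 (x²,y² cancel):
  -49.280·x + 53.630·y = -2794.282066
  86.536·x + 20.980·y = 354.735701
det = -49.280·20.980 − 53.630·86.536 = -5674.820080
x = (-2794.282066·20.980 − 53.630·354.735701) / -5674.820080 = 13.682991
y = (-49.280·354.735701 − -2794.282066·86.536) / -5674.820080 = -39.529820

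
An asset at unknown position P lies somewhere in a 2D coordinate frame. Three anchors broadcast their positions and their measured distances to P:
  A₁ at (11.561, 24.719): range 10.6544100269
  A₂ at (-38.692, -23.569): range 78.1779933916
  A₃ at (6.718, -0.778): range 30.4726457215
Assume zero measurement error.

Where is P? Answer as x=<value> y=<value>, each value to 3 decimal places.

x=22.189 y=25.475

eq1: (x − 11.561)² + (y − 24.719)² = 10.6544100269²
eq2: (x + 38.692)² + (y + 23.569)² = 78.1779933916²
eq3: (x − 6.718)² + (y + 0.778)² = 30.4726457215²
eq3−eq2, eq3−eq1 (x²,y² cancel):
  -90.820·x − 45.582·y = -3176.384696
  9.686·x + 50.994·y = 1514.014558
det = -90.820·50.994 − -45.582·9.686 = -4189.767828
x = (-3176.384696·50.994 − -45.582·1514.014558) / -4189.767828 = 22.188521
y = (-90.820·1514.014558 − -3176.384696·9.686) / -4189.767828 = 25.475478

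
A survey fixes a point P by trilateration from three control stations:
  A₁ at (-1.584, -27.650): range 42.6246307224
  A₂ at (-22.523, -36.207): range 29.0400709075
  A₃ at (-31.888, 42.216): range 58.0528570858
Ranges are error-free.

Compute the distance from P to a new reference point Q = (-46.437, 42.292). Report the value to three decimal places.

57.348

eq1: (x + 1.584)² + (y + 27.650)² = 42.6246307224²
eq2: (x + 22.523)² + (y + 36.207)² = 29.0400709075²
eq3: (x + 31.888)² + (y − 42.216)² = 58.0528570858²
eq2−eq3, eq2−eq1 (x²,y² cancel):
  -18.730·x + 156.846·y = -1546.005676
  41.878·x + 17.114·y = -2024.734248
det = -18.730·17.114 − 156.846·41.878 = -6888.942008
x = (-1546.005676·17.114 − 156.846·-2024.734248) / -6888.942008 = -42.258031
y = (-18.730·-2024.734248 − -1546.005676·41.878) / -6888.942008 = -14.903144
|P − Q| = √((-42.258031 − -46.437)² + (-14.903144 − 42.292)²) = 57.347610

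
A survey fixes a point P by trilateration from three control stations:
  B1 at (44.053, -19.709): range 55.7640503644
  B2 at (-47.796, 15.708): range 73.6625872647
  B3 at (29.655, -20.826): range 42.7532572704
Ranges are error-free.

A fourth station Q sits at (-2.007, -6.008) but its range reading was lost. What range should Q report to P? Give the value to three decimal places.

eq1: (x − 44.053)² + (y + 19.709)² = 55.7640503644²
eq2: (x + 47.796)² + (y − 15.708)² = 73.6625872647²
eq3: (x − 29.655)² + (y + 20.826)² = 42.7532572704²
eq3−eq2, eq3−eq1 (x²,y² cancel):
  -154.902·x + 73.068·y = -2380.278176
  28.796·x + 2.234·y = -265.818117
det = -154.902·2.234 − 73.068·28.796 = -2450.117196
x = (-2380.278176·2.234 − 73.068·-265.818117) / -2450.117196 = -5.756972
y = (-154.902·-265.818117 − -2380.278176·28.796) / -2450.117196 = -44.780816
|P − Q| = √((-5.756972 − -2.007)² + (-44.780816 − -6.008)²) = 38.953736

38.954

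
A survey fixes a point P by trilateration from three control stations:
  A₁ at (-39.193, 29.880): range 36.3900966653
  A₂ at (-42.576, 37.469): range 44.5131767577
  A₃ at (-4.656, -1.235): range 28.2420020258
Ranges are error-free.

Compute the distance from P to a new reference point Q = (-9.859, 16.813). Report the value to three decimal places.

eq1: (x + 39.193)² + (y − 29.880)² = 36.3900966653²
eq2: (x + 42.576)² + (y − 37.469)² = 44.5131767577²
eq3: (x + 4.656)² + (y + 1.235)² = 28.2420020258²
eq1−eq3, eq1−eq2 (x²,y² cancel):
  69.074·x − 62.230·y = -1879.073631
  -6.766·x + 15.178·y = 130.552318
det = 69.074·15.178 − -62.230·-6.766 = 627.356992
x = (-1879.073631·15.178 − -62.230·130.552318) / 627.356992 = -32.511487
y = (69.074·130.552318 − -1879.073631·-6.766) / 627.356992 = -5.891448
|P − Q| = √((-32.511487 − -9.859)² + (-5.891448 − 16.813)²) = 32.072218

32.072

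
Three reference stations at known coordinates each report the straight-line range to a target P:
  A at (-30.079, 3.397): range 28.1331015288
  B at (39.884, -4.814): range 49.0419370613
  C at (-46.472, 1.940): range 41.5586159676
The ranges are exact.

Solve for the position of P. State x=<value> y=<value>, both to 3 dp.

x=-8.227 y=-14.322

eq1: (x + 30.079)² + (y − 3.397)² = 28.1331015288²
eq2: (x − 39.884)² + (y + 4.814)² = 49.0419370613²
eq3: (x + 46.472)² + (y − 1.940)² = 41.5586159676²
eq1−eq2, eq1−eq3 (x²,y² cancel):
  139.926·x − 16.422·y = -916.017987
  -32.786·x − 2.914·y = 311.477374
det = 139.926·-2.914 − -16.422·-32.786 = -946.156056
x = (-916.017987·-2.914 − -16.422·311.477374) / -946.156056 = -8.227351
y = (139.926·311.477374 − -916.017987·-32.786) / -946.156056 = -14.322391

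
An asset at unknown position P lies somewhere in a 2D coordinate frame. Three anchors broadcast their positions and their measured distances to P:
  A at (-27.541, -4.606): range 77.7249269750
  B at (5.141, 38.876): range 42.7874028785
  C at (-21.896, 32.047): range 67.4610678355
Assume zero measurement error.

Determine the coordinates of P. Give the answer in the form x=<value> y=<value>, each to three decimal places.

x=44.997 y=23.312

eq1: (x + 27.541)² + (y + 4.606)² = 77.7249269750²
eq2: (x − 5.141)² + (y − 38.876)² = 42.7874028785²
eq3: (x + 21.896)² + (y − 32.047)² = 67.4610678355²
eq1−eq2, eq1−eq3 (x²,y² cancel):
  65.364·x + 86.964·y = 4968.453768
  11.290·x + 73.306·y = 2216.891708
det = 65.364·73.306 − 86.964·11.290 = 3809.749824
x = (4968.453768·73.306 − 86.964·2216.891708) / 3809.749824 = 44.997102
y = (65.364·2216.891708 − 4968.453768·11.290) / 3809.749824 = 23.311522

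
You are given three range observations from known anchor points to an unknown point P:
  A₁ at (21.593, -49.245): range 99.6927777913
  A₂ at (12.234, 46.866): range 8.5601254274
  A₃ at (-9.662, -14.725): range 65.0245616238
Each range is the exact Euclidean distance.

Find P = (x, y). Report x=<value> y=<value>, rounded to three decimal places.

eq1: (x − 21.593)² + (y + 49.245)² = 99.6927777913²
eq2: (x − 12.234)² + (y − 46.866)² = 8.5601254274²
eq3: (x + 9.662)² + (y + 14.725)² = 65.0245616238²
eq2−eq3, eq2−eq1 (x²,y² cancel):
  -43.792·x − 123.182·y = -6190.830710
  18.718·x − 192.222·y = -9320.139234
det = -43.792·-192.222 − -123.182·18.718 = 10723.506500
x = (-6190.830710·-192.222 − -123.182·-9320.139234) / 10723.506500 = 3.911078
y = (-43.792·-9320.139234 − -6190.830710·18.718) / 10723.506500 = 48.867179

x=3.911 y=48.867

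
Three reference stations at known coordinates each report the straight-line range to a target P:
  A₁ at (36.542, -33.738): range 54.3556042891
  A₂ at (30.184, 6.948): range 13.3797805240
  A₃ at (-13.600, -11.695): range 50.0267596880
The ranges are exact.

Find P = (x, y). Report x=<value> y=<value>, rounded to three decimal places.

eq1: (x − 36.542)² + (y + 33.738)² = 54.3556042891²
eq2: (x − 30.184)² + (y − 6.948)² = 13.3797805240²
eq3: (x + 13.600)² + (y + 11.695)² = 50.0267596880²
eq2−eq3, eq2−eq1 (x²,y² cancel):
  -87.568·x − 37.286·y = -2961.273693
  12.716·x − 81.372·y = -1261.291343
det = -87.568·-81.372 − -37.286·12.716 = 7599.712072
x = (-2961.273693·-81.372 − -37.286·-1261.291343) / 7599.712072 = 25.518895
y = (-87.568·-1261.291343 − -2961.273693·12.716) / 7599.712072 = 19.488148

x=25.519 y=19.488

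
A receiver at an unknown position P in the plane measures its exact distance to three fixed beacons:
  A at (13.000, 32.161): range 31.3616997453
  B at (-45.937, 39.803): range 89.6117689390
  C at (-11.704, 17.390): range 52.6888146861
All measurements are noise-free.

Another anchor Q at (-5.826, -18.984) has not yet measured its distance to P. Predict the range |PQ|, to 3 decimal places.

eq1: (x − 13.000)² + (y − 32.161)² = 31.3616997453²
eq2: (x + 45.937)² + (y − 39.803)² = 89.6117689390²
eq3: (x + 11.704)² + (y − 17.390)² = 52.6888146861²
eq2−eq1, eq2−eq3 (x²,y² cancel):
  117.874·x − 15.284·y = 4555.556064
  68.466·x − 44.826·y = 1999.066877
det = 117.874·-44.826 − -15.284·68.466 = -4237.385580
x = (4555.556064·-44.826 − -15.284·1999.066877) / -4237.385580 = 40.981311
y = (117.874·1999.066877 − 4555.556064·68.466) / -4237.385580 = 17.997582
|P − Q| = √((40.981311 − -5.826)² + (17.997582 − -18.984)²) = 59.653682

59.654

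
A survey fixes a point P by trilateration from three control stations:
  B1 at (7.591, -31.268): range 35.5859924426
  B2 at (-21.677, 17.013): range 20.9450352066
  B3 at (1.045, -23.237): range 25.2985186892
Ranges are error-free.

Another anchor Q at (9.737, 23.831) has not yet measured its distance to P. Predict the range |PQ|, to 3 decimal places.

eq1: (x − 7.591)² + (y + 31.268)² = 35.5859924426²
eq2: (x + 21.677)² + (y − 17.013)² = 20.9450352066²
eq3: (x − 1.045)² + (y + 23.237)² = 25.2985186892²
eq1−eq3, eq1−eq2 (x²,y² cancel):
  -13.092·x + 16.062·y = 132.086899
  -58.536·x + 96.562·y = 551.691751
det = -13.092·96.562 − 16.062·-58.536 = -323.984472
x = (132.086899·96.562 − 16.062·551.691751) / -323.984472 = -12.016941
y = (-13.092·551.691751 − 132.086899·-58.536) / -323.984472 = -1.571342
|P − Q| = √((-12.016941 − 9.737)² + (-1.571342 − 23.831)²) = 33.444176

33.444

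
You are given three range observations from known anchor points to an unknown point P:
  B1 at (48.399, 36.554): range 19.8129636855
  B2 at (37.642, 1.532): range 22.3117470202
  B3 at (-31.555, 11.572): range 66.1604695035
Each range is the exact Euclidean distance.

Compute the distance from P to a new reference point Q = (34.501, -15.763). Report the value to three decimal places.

39.236

eq1: (x − 48.399)² + (y − 36.554)² = 19.8129636855²
eq2: (x − 37.642)² + (y − 1.532)² = 22.3117470202²
eq3: (x + 31.555)² + (y − 11.572)² = 66.1604695035²
eq1−eq3, eq1−eq2 (x²,y² cancel):
  -159.908·x − 49.964·y = -6533.683103
  -21.514·x − 70.044·y = -2364.651454
det = -159.908·-70.044 − -49.964·-21.514 = 10125.670456
x = (-6533.683103·-70.044 − -49.964·-2364.651454) / 10125.670456 = 33.528432
y = (-159.908·-2364.651454 − -6533.683103·-21.514) / 10125.670456 = 23.461264
|P − Q| = √((33.528432 − 34.501)² + (23.461264 − -15.763)²) = 39.236319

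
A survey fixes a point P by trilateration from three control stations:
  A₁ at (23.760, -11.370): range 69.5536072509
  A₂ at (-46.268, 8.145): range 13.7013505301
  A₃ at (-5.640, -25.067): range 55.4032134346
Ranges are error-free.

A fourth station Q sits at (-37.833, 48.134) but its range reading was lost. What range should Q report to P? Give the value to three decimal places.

eq1: (x − 23.760)² + (y + 11.370)² = 69.5536072509²
eq2: (x + 46.268)² + (y − 8.145)² = 13.7013505301²
eq3: (x + 5.640)² + (y + 25.067)² = 55.4032134346²
eq3−eq2, eq3−eq1 (x²,y² cancel):
  -81.256·x + 66.424·y = 4428.693813
  58.800·x + 27.394·y = -1734.537812
det = -81.256·27.394 − 66.424·58.800 = -6131.658064
x = (4428.693813·27.394 − 66.424·-1734.537812) / -6131.658064 = -38.575957
y = (-81.256·-1734.537812 − 4428.693813·58.800) / -6131.658064 = 19.483407
|P − Q| = √((-38.575957 − -37.833)² + (19.483407 − 48.134)²) = 28.660224

28.660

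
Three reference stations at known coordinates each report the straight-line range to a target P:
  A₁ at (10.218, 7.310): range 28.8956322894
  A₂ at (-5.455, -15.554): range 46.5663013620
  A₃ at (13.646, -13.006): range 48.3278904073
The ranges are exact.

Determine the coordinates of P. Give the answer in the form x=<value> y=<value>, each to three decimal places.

eq1: (x − 10.218)² + (y − 7.310)² = 28.8956322894²
eq2: (x + 5.455)² + (y + 15.554)² = 46.5663013620²
eq3: (x − 13.646)² + (y + 13.006)² = 48.3278904073²
eq3−eq2, eq3−eq1 (x²,y² cancel):
  -38.202·x − 5.096·y = 83.479158
  -6.856·x + 40.632·y = 1303.101698
det = -38.202·40.632 − -5.096·-6.856 = -1587.161840
x = (83.479158·40.632 − -5.096·1303.101698) / -1587.161840 = -6.321051
y = (-38.202·1303.101698 − 83.479158·-6.856) / -1587.161840 = 31.004247

x=-6.321 y=31.004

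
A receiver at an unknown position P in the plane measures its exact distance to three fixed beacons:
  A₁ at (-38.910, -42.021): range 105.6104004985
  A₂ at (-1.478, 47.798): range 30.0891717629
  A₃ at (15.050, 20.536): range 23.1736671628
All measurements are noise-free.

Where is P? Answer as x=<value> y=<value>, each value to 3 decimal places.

x=27.590 y=40.024

eq1: (x + 38.910)² + (y + 42.021)² = 105.6104004985²
eq2: (x + 1.478)² + (y − 47.798)² = 30.0891717629²
eq3: (x − 15.050)² + (y − 20.536)² = 23.1736671628²
eq1−eq2, eq1−eq3 (x²,y² cancel):
  74.864·x + 179.638·y = 9255.279183
  107.920·x + 125.114·y = 7985.015099
det = 74.864·125.114 − 179.638·107.920 = -10019.998464
x = (9255.279183·125.114 − 179.638·7985.015099) / -10019.998464 = 27.589539
y = (74.864·7985.015099 − 9255.279183·107.920) / -10019.998464 = 40.023914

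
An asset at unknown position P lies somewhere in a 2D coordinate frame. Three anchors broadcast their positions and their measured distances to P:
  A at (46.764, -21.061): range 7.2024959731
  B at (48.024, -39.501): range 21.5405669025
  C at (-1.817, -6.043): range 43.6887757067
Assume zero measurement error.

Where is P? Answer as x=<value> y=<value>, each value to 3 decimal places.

eq1: (x − 46.764)² + (y + 21.061)² = 7.2024959731²
eq2: (x − 48.024)² + (y + 39.501)² = 21.5405669025²
eq3: (x + 1.817)² + (y + 6.043)² = 43.6887757067²
eq1−eq3, eq1−eq2 (x²,y² cancel):
  -97.162·x + 30.036·y = -4447.451254
  2.520·x − 36.880·y = 824.076086
det = -97.162·-36.880 − 30.036·2.520 = 3507.643840
x = (-4447.451254·-36.880 − 30.036·824.076086) / 3507.643840 = 39.704730
y = (-97.162·824.076086 − -4447.451254·2.520) / 3507.643840 = -19.631783

x=39.705 y=-19.632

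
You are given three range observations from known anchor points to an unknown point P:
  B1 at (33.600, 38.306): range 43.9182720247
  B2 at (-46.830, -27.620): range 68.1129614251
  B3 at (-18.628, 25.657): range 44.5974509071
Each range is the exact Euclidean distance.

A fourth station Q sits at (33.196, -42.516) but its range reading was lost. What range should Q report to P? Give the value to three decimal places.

43.836

eq1: (x − 33.600)² + (y − 38.306)² = 43.9182720247²
eq2: (x + 46.830)² + (y + 27.620)² = 68.1129614251²
eq3: (x + 18.628)² + (y − 25.657)² = 44.5974509071²
eq2−eq1, eq2−eq3 (x²,y² cancel):
  160.860·x + 131.852·y = 2350.957232
  56.404·x + 106.554·y = 699.813620
det = 160.860·106.554 − 131.852·56.404 = 9703.296232
x = (2350.957232·106.554 − 131.852·699.813620) / 9703.296232 = 16.307043
y = (160.860·699.813620 − 2350.957232·56.404) / 9703.296232 = -2.064388
|P − Q| = √((16.307043 − 33.196)² + (-2.064388 − -42.516)²) = 43.835713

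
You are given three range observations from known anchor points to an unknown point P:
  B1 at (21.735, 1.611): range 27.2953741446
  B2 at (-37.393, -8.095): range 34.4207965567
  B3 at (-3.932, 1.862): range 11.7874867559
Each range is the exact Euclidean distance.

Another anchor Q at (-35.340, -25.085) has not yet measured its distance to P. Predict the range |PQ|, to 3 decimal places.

eq1: (x − 21.735)² + (y − 1.611)² = 27.2953741446²
eq2: (x + 37.393)² + (y + 8.095)² = 34.4207965567²
eq3: (x + 3.932)² + (y − 1.862)² = 11.7874867559²
eq3−eq1, eq3−eq2 (x²,y² cancel):
  51.334·x − 0.502·y = -150.014728
  -66.922·x − 19.914·y = 398.991414
det = 51.334·-19.914 − -0.502·-66.922 = -1055.860120
x = (-150.014728·-19.914 − -0.502·398.991414) / -1055.860120 = -3.019043
y = (51.334·398.991414 − -150.014728·-66.922) / -1055.860120 = -9.890079
|P − Q| = √((-3.019043 − -35.340)² + (-9.890079 − -25.085)²) = 35.714561

35.715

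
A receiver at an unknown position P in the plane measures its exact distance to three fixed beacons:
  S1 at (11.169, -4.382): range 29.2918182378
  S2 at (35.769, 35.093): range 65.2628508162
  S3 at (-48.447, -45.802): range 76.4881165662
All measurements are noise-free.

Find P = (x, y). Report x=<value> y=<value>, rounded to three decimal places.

eq1: (x − 11.169)² + (y + 4.382)² = 29.2918182378²
eq2: (x − 35.769)² + (y − 35.093)² = 65.2628508162²
eq3: (x + 48.447)² + (y + 45.802)² = 76.4881165662²
eq1−eq2, eq1−eq3 (x²,y² cancel):
  49.200·x + 78.950·y = -1034.237556
  -119.232·x − 82.840·y = -691.434832
det = 49.200·-82.840 − 78.950·-119.232 = 5337.638400
x = (-1034.237556·-82.840 − 78.950·-691.434832) / 5337.638400 = 26.278479
y = (49.200·-691.434832 − -1034.237556·-119.232) / 5337.638400 = -29.476108

x=26.278 y=-29.476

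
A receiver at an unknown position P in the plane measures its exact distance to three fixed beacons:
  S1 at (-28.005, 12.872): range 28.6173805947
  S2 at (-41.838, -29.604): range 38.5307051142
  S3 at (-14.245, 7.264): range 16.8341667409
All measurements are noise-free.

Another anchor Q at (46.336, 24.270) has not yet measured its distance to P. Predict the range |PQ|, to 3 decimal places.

eq1: (x + 28.005)² + (y − 12.872)² = 28.6173805947²
eq2: (x + 41.838)² + (y + 29.604)² = 38.5307051142²
eq3: (x + 14.245)² + (y − 7.264)² = 16.8341667409²
eq1−eq3, eq1−eq2 (x²,y² cancel):
  27.520·x − 11.216·y = -158.717386
  -27.666·x − 84.952·y = 1011.185887
det = 27.520·-84.952 − -11.216·-27.666 = -2648.180896
x = (-158.717386·-84.952 − -11.216·1011.185887) / -2648.180896 = -9.374292
y = (27.520·1011.185887 − -158.717386·-27.666) / -2648.180896 = -8.850136
|P − Q| = √((-9.374292 − 46.336)² + (-8.850136 − 24.270)²) = 64.811882

64.812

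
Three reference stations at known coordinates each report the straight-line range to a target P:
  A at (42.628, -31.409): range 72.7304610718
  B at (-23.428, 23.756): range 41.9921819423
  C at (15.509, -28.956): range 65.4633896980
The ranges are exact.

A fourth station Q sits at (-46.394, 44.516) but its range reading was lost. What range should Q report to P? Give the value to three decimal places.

eq1: (x − 42.628)² + (y + 31.409)² = 72.7304610718²
eq2: (x + 23.428)² + (y − 23.756)² = 41.9921819423²
eq3: (x − 15.509)² + (y + 28.956)² = 65.4633896980²
eq2−eq3, eq2−eq1 (x²,y² cancel):
  77.874·x − 105.424·y = -2556.351749
  132.112·x − 110.330·y = -1835.923678
det = 77.874·-110.330 − -105.424·132.112 = 5335.937068
x = (-2556.351749·-110.330 − -105.424·-1835.923678) / 5335.937068 = 16.584129
y = (77.874·-1835.923678 − -2556.351749·132.112) / 5335.937068 = 36.498560
|P − Q| = √((16.584129 − -46.394)² + (36.498560 − 44.516)²) = 63.486409

63.486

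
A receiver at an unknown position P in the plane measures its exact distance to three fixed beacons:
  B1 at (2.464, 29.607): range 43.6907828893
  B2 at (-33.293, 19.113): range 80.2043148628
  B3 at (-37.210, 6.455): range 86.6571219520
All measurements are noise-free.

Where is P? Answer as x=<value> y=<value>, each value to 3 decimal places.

x=46.152 y=30.125

eq1: (x − 2.464)² + (y − 29.607)² = 43.6907828893²
eq2: (x + 33.293)² + (y − 19.113)² = 80.2043148628²
eq3: (x + 37.210)² + (y − 6.455)² = 86.6571219520²
eq3−eq1, eq3−eq2 (x²,y² cancel):
  79.348·x + 46.304·y = 5056.966896
  7.834·x + 25.316·y = 1124.204155
det = 79.348·25.316 − 46.304·7.834 = 1646.028432
x = (5056.966896·25.316 − 46.304·1124.204155) / 1646.028432 = 46.151709
y = (79.348·1124.204155 − 5056.966896·7.834) / 1646.028432 = 30.125283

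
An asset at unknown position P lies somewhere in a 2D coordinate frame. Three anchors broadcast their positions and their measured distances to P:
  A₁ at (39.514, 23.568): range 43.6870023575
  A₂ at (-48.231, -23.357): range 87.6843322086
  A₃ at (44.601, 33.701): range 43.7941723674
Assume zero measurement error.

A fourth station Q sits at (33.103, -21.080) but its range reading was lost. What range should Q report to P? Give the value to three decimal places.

eq1: (x − 39.514)² + (y − 23.568)² = 43.6870023575²
eq2: (x + 48.231)² + (y + 23.357)² = 87.6843322086²
eq3: (x − 44.601)² + (y − 33.701)² = 43.7941723674²
eq3−eq1, eq3−eq2 (x²,y² cancel):
  -10.174·x − 20.266·y = -998.824424
  -185.664·x − 114.116·y = -6023.840374
det = -10.174·-114.116 − -20.266·-185.664 = -2601.650440
x = (-998.824424·-114.116 − -20.266·-6023.840374) / -2601.650440 = 3.112371
y = (-10.174·-6023.840374 − -998.824424·-185.664) / -2601.650440 = 47.723239
|P − Q| = √((3.112371 − 33.103)² + (47.723239 − -21.080)²) = 75.055470

75.055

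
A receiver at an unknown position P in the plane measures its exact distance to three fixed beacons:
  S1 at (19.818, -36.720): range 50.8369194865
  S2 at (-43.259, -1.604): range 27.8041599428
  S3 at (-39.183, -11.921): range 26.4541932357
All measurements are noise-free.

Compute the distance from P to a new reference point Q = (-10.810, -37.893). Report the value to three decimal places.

eq1: (x − 19.818)² + (y + 36.720)² = 50.8369194865²
eq2: (x + 43.259)² + (y + 1.604)² = 27.8041599428²
eq3: (x + 39.183)² + (y + 11.921)² = 26.4541932357²
eq2−eq1, eq2−eq3 (x²,y² cancel):
  126.154·x − 70.232·y = -1944.123446
  8.152·x − 20.634·y = -123.249197
det = 126.154·-20.634 − -70.232·8.152 = -2030.530372
x = (-1944.123446·-20.634 − -70.232·-123.249197) / -2030.530372 = -15.492999
y = (126.154·-123.249197 − -1944.123446·8.152) / -2030.530372 = -0.147801
|P − Q| = √((-15.492999 − -10.810)² + (-0.147801 − -37.893)²) = 38.034596

38.035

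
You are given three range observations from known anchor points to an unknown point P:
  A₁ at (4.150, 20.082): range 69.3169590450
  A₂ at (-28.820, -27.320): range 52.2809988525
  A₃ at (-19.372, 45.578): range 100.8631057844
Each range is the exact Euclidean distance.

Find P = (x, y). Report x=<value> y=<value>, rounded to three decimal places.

x=19.393 y=-47.538

eq1: (x − 4.150)² + (y − 20.082)² = 69.3169590450²
eq2: (x + 28.820)² + (y + 27.320)² = 52.2809988525²
eq3: (x + 19.372)² + (y − 45.578)² = 100.8631057844²
eq2−eq1, eq2−eq3 (x²,y² cancel):
  65.940·x + 94.804·y = -3228.003546
  18.896·x + 145.796·y = -6564.409599
det = 65.940·145.796 − 94.804·18.896 = 7822.371856
x = (-3228.003546·145.796 − 94.804·-6564.409599) / 7822.371856 = 19.393387
y = (65.940·-6564.409599 − -3228.003546·18.896) / 7822.371856 = -47.538115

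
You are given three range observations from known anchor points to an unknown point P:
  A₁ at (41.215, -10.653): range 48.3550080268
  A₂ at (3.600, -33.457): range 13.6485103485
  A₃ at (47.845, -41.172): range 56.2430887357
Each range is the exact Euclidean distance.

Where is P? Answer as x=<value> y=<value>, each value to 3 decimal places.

x=-5.469 y=-23.257

eq1: (x − 41.215)² + (y + 10.653)² = 48.3550080268²
eq2: (x − 3.600)² + (y + 33.457)² = 13.6485103485²
eq3: (x − 47.845)² + (y + 41.172)² = 56.2430887357²
eq2−eq1, eq2−eq3 (x²,y² cancel):
  75.230·x + 45.608·y = -1472.093182
  88.490·x − 15.430·y = -125.056436
det = 75.230·-15.430 − 45.608·88.490 = -5196.650820
x = (-1472.093182·-15.430 − 45.608·-125.056436) / -5196.650820 = -5.468517
y = (75.230·-125.056436 − -1472.093182·88.490) / -5196.650820 = -23.256812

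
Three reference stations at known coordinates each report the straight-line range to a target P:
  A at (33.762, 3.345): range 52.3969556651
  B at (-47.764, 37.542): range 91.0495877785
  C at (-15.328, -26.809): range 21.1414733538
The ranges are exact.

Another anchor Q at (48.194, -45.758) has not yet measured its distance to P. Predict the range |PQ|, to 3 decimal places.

eq1: (x − 33.762)² + (y − 3.345)² = 52.3969556651²
eq2: (x + 47.764)² + (y − 37.542)² = 91.0495877785²
eq3: (x + 15.328)² + (y + 26.809)² = 21.1414733538²
eq1−eq2, eq1−eq3 (x²,y² cancel):
  -163.052·x + 68.394·y = -3004.846681
  -98.180·x − 60.308·y = 2101.087463
det = -163.052·-60.308 − 68.394·-98.180 = 16548.262936
x = (-3004.846681·-60.308 − 68.394·2101.087463) / 16548.262936 = 2.266976
y = (-163.052·2101.087463 − -3004.846681·-98.180) / 16548.262936 = -38.529866
|P − Q| = √((2.266976 − 48.194)² + (-38.529866 − -45.758)²) = 46.492337

46.492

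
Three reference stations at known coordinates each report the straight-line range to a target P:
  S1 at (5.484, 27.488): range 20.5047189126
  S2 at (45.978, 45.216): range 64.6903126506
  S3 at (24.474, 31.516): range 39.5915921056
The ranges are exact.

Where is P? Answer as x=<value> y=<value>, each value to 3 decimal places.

x=-12.846 y=18.298

eq1: (x − 5.484)² + (y − 27.488)² = 20.5047189126²
eq2: (x − 45.978)² + (y − 45.216)² = 64.6903126506²
eq3: (x − 24.474)² + (y − 31.516)² = 39.5915921056²
eq1−eq3, eq1−eq2 (x²,y² cancel):
  37.980·x + 8.056·y = -340.480136
  80.988·x + 35.456·y = -391.594313
det = 37.980·35.456 − 8.056·80.988 = 694.179552
x = (-340.480136·35.456 − 8.056·-391.594313) / 694.179552 = -12.845927
y = (37.980·-391.594313 − -340.480136·80.988) / 694.179552 = 18.297936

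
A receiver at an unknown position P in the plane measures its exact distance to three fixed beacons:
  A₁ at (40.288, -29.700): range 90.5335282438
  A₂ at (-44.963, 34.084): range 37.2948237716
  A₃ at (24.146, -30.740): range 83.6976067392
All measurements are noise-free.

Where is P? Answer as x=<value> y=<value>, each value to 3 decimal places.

eq1: (x − 40.288)² + (y + 29.700)² = 90.5335282438²
eq2: (x + 44.963)² + (y − 34.084)² = 37.2948237716²
eq3: (x − 24.146)² + (y + 30.740)² = 83.6976067392²
eq2−eq3, eq2−eq1 (x²,y² cancel):
  138.218·x − 129.648·y = -7269.799003
  170.502·x − 127.568·y = -7483.593337
det = 138.218·-127.568 − -129.648·170.502 = 4473.049472
x = (-7269.799003·-127.568 − -129.648·-7483.593337) / 4473.049472 = -9.577178
y = (138.218·-7483.593337 − -7269.799003·170.502) / 4473.049472 = 45.863111

x=-9.577 y=45.863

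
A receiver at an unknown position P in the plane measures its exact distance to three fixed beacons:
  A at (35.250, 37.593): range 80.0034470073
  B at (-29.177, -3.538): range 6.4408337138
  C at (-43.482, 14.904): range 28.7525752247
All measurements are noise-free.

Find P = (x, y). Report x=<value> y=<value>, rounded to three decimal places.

eq1: (x − 35.250)² + (y − 37.593)² = 80.0034470073²
eq2: (x + 29.177)² + (y + 3.538)² = 6.4408337138²
eq3: (x + 43.482)² + (y − 14.904)² = 28.7525752247²
eq2−eq3, eq2−eq1 (x²,y² cancel):
  -28.610·x + 36.884·y = 463.772524
  128.854·x + 82.262·y = -4567.085818
det = -28.610·82.262 − 36.884·128.854 = -7106.166756
x = (463.772524·82.262 − 36.884·-4567.085818) / -7106.166756 = -29.073797
y = (-28.610·-4567.085818 − 463.772524·128.854) / -7106.166756 = -9.978007

x=-29.074 y=-9.978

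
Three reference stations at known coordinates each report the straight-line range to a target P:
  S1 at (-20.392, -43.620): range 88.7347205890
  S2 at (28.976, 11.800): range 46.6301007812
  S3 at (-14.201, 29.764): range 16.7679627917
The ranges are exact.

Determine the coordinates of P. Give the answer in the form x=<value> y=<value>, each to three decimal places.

x=-4.974 y=43.765

eq1: (x + 20.392)² + (y + 43.620)² = 88.7347205890²
eq2: (x − 28.976)² + (y − 11.800)² = 46.6301007812²
eq3: (x + 14.201)² + (y − 29.764)² = 16.7679627917²
eq2−eq3, eq2−eq1 (x²,y² cancel):
  -86.354·x + 35.928·y = 2001.917244
  -98.736·x − 110.840·y = -4359.794851
det = -86.354·-110.840 − 35.928·-98.736 = 13118.864368
x = (2001.917244·-110.840 − 35.928·-4359.794851) / 13118.864368 = -4.974043
y = (-86.354·-4359.794851 − 2001.917244·-98.736) / 13118.864368 = 43.764994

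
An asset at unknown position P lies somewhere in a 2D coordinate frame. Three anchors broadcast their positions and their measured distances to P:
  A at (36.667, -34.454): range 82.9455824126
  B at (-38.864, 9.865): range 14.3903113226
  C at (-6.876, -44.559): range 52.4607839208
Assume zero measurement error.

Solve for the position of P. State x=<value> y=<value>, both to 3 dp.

x=-40.648 y=-4.414

eq1: (x − 36.667)² + (y + 34.454)² = 82.9455824126²
eq2: (x + 38.864)² + (y − 9.865)² = 14.3903113226²
eq3: (x + 6.876)² + (y + 44.559)² = 52.4607839208²
eq3−eq1, eq3−eq2 (x²,y² cancel):
  87.086·x + 20.210·y = -3629.072644
  -63.976·x + 108.848·y = 2119.997654
det = 87.086·108.848 − 20.210·-63.976 = 10772.091888
x = (-3629.072644·108.848 − 20.210·2119.997654) / 10772.091888 = -40.647857
y = (87.086·2119.997654 − -3629.072644·-63.976) / 10772.091888 = -4.414318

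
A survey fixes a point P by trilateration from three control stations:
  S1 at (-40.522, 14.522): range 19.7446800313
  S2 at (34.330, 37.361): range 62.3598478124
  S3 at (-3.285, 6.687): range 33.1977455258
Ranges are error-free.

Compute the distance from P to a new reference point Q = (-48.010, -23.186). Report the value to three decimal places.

eq1: (x + 40.522)² + (y − 14.522)² = 19.7446800313²
eq2: (x − 34.330)² + (y − 37.361)² = 62.3598478124²
eq3: (x + 3.285)² + (y − 6.687)² = 33.1977455258²
eq2−eq1, eq2−eq3 (x²,y² cancel):
  -149.704·x − 45.678·y = 2777.425977
  -75.230·x − 61.348·y = 267.774284
det = -149.704·-61.348 − -45.678·-75.230 = 5747.685052
x = (2777.425977·-61.348 − -45.678·267.774284) / 5747.685052 = -27.516841
y = (-149.704·267.774284 − 2777.425977·-75.230) / 5747.685052 = 29.378589
|P − Q| = √((-27.516841 − -48.010)² + (29.378589 − -23.186)²) = 56.418131

56.418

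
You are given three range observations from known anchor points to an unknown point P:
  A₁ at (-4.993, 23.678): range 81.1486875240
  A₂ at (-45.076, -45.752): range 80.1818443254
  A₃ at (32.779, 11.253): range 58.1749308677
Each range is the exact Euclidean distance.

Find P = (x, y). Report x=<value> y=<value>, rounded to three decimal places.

eq1: (x + 4.993)² + (y − 23.678)² = 81.1486875240²
eq2: (x + 45.076)² + (y + 45.752)² = 80.1818443254²
eq3: (x − 32.779)² + (y − 11.253)² = 58.1749308677²
eq2−eq1, eq2−eq3 (x²,y² cancel):
  80.166·x + 138.860·y = -3695.494874
  155.710·x + 114.010·y = 120.807148
det = 80.166·114.010 − 138.860·155.710 = -12482.164940
x = (-3695.494874·114.010 − 138.860·120.807148) / -12482.164940 = 35.097970
y = (80.166·120.807148 − -3695.494874·155.710) / -12482.164940 = -46.875693

x=35.098 y=-46.876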